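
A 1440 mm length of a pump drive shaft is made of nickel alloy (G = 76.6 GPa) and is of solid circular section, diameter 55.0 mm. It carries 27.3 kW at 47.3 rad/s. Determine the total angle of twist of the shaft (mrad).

ω = 47.3 rad/s, so T = P/ω = 27.3×10³ / 47.30 = 577.2 N·m.
J = πd⁴/32 = π(0.0550)⁴/32 = 8.984×10^-7 m⁴.
θ = T·L/(G·J) = 577.2 × 1.44 / (76.6×10⁹ × 8.984×10^-7) = 0.01208 rad.

12.1 mrad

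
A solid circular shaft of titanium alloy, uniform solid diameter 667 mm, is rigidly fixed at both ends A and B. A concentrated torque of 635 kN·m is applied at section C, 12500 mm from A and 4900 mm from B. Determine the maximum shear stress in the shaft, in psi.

1140 psi

With uniform GJ and both ends fixed, compatibility θ_AC = θ_CB gives T_A·a = T_B·b, together with T_A + T_B = T₀.
T_A = T₀·b/(a+b) = 635000·4900/17400 = 178800 N·m; T_B = 456200 N·m.
τ in each portion: τ_AC = 3.07×10^6 Pa, τ_CB = 7.83×10^6 Pa; maximum is in CB.
τ_max = T_CB·r/J = 456200·0.334/0.0194 = 7.829×10^6 Pa.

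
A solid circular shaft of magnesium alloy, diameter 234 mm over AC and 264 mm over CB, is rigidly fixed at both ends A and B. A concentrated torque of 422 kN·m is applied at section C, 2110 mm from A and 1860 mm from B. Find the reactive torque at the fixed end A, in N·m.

149000 N·m

Compatibility: T_A·a/J_AC = T_B·b/J_CB with T_A + T_B = T₀.
J_AC = 2.94×10^-4 m⁴, J_CB = 4.77×10^-4 m⁴, so T_A = T₀·(J_AC/a)/((J_AC/a)+(J_CB/b)) = 148700 N·m, T_B = 273300 N·m.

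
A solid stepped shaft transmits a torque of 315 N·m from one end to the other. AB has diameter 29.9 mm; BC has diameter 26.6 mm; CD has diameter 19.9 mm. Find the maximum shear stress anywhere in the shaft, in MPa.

204 MPa

Under the same torque, τ_max = 16T/(πd³) is largest where d is smallest — segment CD (d = 19.9 mm).
τ_max = 16·315.0/(π·(0.0199)³) = 2.036×10^8 Pa.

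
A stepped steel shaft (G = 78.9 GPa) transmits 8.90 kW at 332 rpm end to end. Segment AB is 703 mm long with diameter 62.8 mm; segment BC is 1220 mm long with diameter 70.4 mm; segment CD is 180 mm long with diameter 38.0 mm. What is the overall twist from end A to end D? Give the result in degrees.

0.343°

ω = 2π·332/60 = 34.77 rad/s, so T = P/ω = 8.90×10³ / 34.77 = 256.0 N·m.
J_AB = π(0.0628)⁴/32 = 1.53×10^-6 m⁴; J_BC = π(0.0704)⁴/32 = 2.41×10^-6 m⁴; J_CD = π(0.0380)⁴/32 = 2.05×10^-7 m⁴.
θ = (T/G)·Σ L_i/J_i = (256.0/78.9×10⁹)·(0.703/1.53×10^-6 + 1.22/2.41×10^-6 + 0.180/2.05×10^-7) = 5.988×10^-3 rad.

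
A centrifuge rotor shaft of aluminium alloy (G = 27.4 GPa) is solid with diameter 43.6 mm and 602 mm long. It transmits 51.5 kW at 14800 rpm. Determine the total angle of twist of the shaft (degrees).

0.118°

ω = 2π·14800/60 = 1550 rad/s, so T = P/ω = 51.5×10³ / 1550 = 33.23 N·m.
J = πd⁴/32 = π(0.0436)⁴/32 = 3.548×10^-7 m⁴.
θ = T·L/(G·J) = 33.23 × 0.602 / (27.4×10⁹ × 3.548×10^-7) = 2.058×10^-3 rad.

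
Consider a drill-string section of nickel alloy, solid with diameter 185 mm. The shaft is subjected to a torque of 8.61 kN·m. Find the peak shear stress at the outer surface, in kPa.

J = πd⁴/32 = π(0.185)⁴/32 = 1.150×10^-4 m⁴.
τ_max = T·r/J = 8610 × 0.0925 / 1.150×10^-4 = 6.926×10^6 Pa.

6930 kPa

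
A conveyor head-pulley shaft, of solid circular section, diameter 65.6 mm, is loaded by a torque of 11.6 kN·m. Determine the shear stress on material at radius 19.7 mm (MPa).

126 MPa

J = πd⁴/32 = π(0.0656)⁴/32 = 1.818×10^-6 m⁴.
Shear stress varies linearly with radius: τ = T·r/J = 11600 × 0.0197 / 1.818×10^-6 = 1.257×10^8 Pa.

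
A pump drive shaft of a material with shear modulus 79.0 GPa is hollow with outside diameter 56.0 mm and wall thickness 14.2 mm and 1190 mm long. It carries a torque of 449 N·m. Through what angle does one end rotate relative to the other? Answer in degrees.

J = π(d_o⁴ − d_i⁴)/32 = π(0.0560⁴ − 0.0276⁴)/32 = 9.085×10^-7 m⁴.
θ = T·L/(G·J) = 449.0 × 1.19 / (79.0×10⁹ × 9.085×10^-7) = 7.444×10^-3 rad.

0.427°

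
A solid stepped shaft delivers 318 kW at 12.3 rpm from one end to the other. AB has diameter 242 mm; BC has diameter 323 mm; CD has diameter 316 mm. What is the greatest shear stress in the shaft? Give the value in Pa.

8.87e7 Pa

ω = 2π·12.3/60 = 1.288 rad/s, so T = P/ω = 318×10³ / 1.288 = 246900 N·m.
Under the same torque, τ_max = 16T/(πd³) is largest where d is smallest — segment AB (d = 242 mm).
τ_max = 16·246900/(π·(0.242)³) = 8.872×10^7 Pa.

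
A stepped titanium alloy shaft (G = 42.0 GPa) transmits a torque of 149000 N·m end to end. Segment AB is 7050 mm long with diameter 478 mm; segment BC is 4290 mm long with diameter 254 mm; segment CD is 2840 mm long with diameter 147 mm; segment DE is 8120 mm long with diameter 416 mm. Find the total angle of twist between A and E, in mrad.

272 mrad

J_AB = π(0.478)⁴/32 = 5.13×10^-3 m⁴; J_BC = π(0.254)⁴/32 = 4.09×10^-4 m⁴; J_CD = π(0.147)⁴/32 = 4.58×10^-5 m⁴; J_DE = π(0.416)⁴/32 = 2.94×10^-3 m⁴.
θ = (T/G)·Σ L_i/J_i = (149000/42.0×10⁹)·(7.05/5.13×10^-3 + 4.29/4.09×10^-4 + 2.84/4.58×10^-5 + 8.12/2.94×10^-3) = 0.2717 rad.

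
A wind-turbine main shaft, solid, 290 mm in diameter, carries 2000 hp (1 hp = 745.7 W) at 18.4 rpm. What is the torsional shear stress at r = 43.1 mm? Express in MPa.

48.0 MPa

ω = 2π·18.4/60 = 1.927 rad/s, so T = P/ω = 2000×745.7 / 1.927 = 774000 N·m.
J = πd⁴/32 = π(0.290)⁴/32 = 6.944×10^-4 m⁴.
Shear stress varies linearly with radius: τ = T·r/J = 774000 × 0.0431 / 6.944×10^-4 = 4.804×10^7 Pa.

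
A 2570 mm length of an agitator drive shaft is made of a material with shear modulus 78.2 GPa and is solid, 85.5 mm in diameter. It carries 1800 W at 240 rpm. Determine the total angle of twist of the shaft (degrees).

0.0257°

ω = 2π·240/60 = 25.13 rad/s, so T = P/ω = 1800 / 25.13 = 71.62 N·m.
J = πd⁴/32 = π(0.0855)⁴/32 = 5.246×10^-6 m⁴.
θ = T·L/(G·J) = 71.62 × 2.57 / (78.2×10⁹ × 5.246×10^-6) = 4.486×10^-4 rad.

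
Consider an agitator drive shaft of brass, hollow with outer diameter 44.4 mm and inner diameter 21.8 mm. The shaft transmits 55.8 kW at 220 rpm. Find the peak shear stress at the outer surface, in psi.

ω = 2π·220/60 = 23.04 rad/s, so T = P/ω = 55.8×10³ / 23.04 = 2422 N·m.
J = π(d_o⁴ − d_i⁴)/32 = π(0.0444⁴ − 0.0218⁴)/32 = 3.594×10^-7 m⁴.
τ_max = T·r/J = 2422 × 0.0222 / 3.594×10^-7 = 1.496×10^8 Pa.

21700 psi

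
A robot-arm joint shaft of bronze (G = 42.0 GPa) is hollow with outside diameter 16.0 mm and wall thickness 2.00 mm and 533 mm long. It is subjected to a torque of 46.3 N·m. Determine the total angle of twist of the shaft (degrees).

J = π(d_o⁴ − d_i⁴)/32 = π(0.0160⁴ − 0.0120⁴)/32 = 4.398×10^-9 m⁴.
θ = T·L/(G·J) = 46.30 × 0.533 / (42.0×10⁹ × 4.398×10^-9) = 0.1336 rad.

7.65°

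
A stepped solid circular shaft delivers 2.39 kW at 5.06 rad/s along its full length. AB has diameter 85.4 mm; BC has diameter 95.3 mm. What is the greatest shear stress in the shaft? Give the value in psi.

ω = 5.06 rad/s, so T = P/ω = 2.39×10³ / 5.060 = 472.3 N·m.
Under the same torque, τ_max = 16T/(πd³) is largest where d is smallest — segment AB (d = 85.4 mm).
τ_max = 16·472.3/(π·(0.0854)³) = 3.862×10^6 Pa.

560 psi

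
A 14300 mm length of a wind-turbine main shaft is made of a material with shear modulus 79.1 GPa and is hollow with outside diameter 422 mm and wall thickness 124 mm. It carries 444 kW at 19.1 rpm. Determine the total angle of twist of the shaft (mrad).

ω = 2π·19.1/60 = 2.000 rad/s, so T = P/ω = 444×10³ / 2.000 = 222000 N·m.
J = π(d_o⁴ − d_i⁴)/32 = π(0.422⁴ − 0.174⁴)/32 = 3.024×10^-3 m⁴.
θ = T·L/(G·J) = 222000 × 14.3 / (79.1×10⁹ × 3.024×10^-3) = 0.01327 rad.

13.3 mrad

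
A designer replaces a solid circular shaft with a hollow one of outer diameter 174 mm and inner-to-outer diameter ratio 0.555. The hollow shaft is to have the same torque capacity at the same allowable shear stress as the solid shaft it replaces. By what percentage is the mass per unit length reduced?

26.0 %

Equal τ_max and T ⇒ the solid shaft needs d_s³ = d_o³(1−k⁴), so d_s = 174·(1−0.555⁴)^(1/3) = 168.3 mm.
Area ratio A_h/A_s = d_o²(1−k²)/d_s² = (1−k²)/(1−k⁴)^(2/3) = 0.7395.
Mass saving = 1 − 0.7395 = 26.0 %.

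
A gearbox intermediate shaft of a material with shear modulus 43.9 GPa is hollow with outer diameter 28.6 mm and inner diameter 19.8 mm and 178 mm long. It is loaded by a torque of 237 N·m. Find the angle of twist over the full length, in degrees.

1.09°

J = π(d_o⁴ − d_i⁴)/32 = π(0.0286⁴ − 0.0198⁴)/32 = 5.060×10^-8 m⁴.
θ = T·L/(G·J) = 237.0 × 0.178 / (43.9×10⁹ × 5.060×10^-8) = 0.01899 rad.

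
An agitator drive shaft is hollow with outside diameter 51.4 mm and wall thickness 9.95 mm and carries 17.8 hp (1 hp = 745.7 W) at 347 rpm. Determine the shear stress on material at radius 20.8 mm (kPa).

ω = 2π·347/60 = 36.34 rad/s, so T = P/ω = 17.8×745.7 / 36.34 = 365.3 N·m.
J = π(d_o⁴ − d_i⁴)/32 = π(0.0514⁴ − 0.0315⁴)/32 = 5.886×10^-7 m⁴.
Shear stress varies linearly with radius: τ = T·r/J = 365.3 × 0.0208 / 5.886×10^-7 = 1.291×10^7 Pa.

12900 kPa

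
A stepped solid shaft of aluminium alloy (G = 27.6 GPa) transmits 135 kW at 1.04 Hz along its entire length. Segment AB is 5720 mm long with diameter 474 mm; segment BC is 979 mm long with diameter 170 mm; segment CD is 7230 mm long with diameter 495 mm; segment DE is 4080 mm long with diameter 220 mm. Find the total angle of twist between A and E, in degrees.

1.38°

ω = 2π·1.04 = 6.535 rad/s, so T = P/ω = 135×10³ / 6.535 = 20660 N·m.
J_AB = π(0.474)⁴/32 = 4.96×10^-3 m⁴; J_BC = π(0.170)⁴/32 = 8.20×10^-5 m⁴; J_CD = π(0.495)⁴/32 = 5.89×10^-3 m⁴; J_DE = π(0.220)⁴/32 = 2.30×10^-4 m⁴.
θ = (T/G)·Σ L_i/J_i = (20660/27.6×10⁹)·(5.72/4.96×10^-3 + 0.979/8.20×10^-5 + 7.23/5.89×10^-3 + 4.08/2.30×10^-4) = 0.02400 rad.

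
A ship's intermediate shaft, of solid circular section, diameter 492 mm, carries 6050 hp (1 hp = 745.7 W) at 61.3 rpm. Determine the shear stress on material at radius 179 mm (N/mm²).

ω = 2π·61.3/60 = 6.419 rad/s, so T = P/ω = 6050×745.7 / 6.419 = 702800 N·m.
J = πd⁴/32 = π(0.492)⁴/32 = 5.753×10^-3 m⁴.
Shear stress varies linearly with radius: τ = T·r/J = 702800 × 0.179 / 5.753×10^-3 = 2.187×10^7 Pa.

21.9 N/mm²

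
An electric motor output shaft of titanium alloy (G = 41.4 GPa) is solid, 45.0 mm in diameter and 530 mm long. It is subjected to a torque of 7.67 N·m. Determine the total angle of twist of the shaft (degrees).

0.0140°

J = πd⁴/32 = π(0.0450)⁴/32 = 4.026×10^-7 m⁴.
θ = T·L/(G·J) = 7.670 × 0.530 / (41.4×10⁹ × 4.026×10^-7) = 2.439×10^-4 rad.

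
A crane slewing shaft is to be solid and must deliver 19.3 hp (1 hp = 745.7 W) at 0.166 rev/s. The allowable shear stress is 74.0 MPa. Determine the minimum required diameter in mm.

98.3 mm

ω = 2π·0.166 = 1.043 rad/s, so T = P/ω = 19.3×745.7 / 1.043 = 13800 N·m.
For a solid shaft τ_max = 16T/(πd³), so d = (16T/(π τ_allow))^(1/3) = (16·13800/(π·7.40×10^7))^(1/3) = 0.09829 m.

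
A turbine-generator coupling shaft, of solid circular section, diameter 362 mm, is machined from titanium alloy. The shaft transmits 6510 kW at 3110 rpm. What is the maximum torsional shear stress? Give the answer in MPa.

ω = 2π·3110/60 = 325.7 rad/s, so T = P/ω = 6510×10³ / 325.7 = 19990 N·m.
J = πd⁴/32 = π(0.362)⁴/32 = 1.686×10^-3 m⁴.
τ_max = T·r/J = 19990 × 0.181 / 1.686×10^-3 = 2.146×10^6 Pa.

2.15 MPa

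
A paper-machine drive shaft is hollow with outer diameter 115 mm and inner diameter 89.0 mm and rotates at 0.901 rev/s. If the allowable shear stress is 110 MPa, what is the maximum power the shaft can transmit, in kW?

119 kW

J = π(d_o⁴ − d_i⁴)/32 = π(0.115⁴ − 0.0890⁴)/32 = 1.101×10^-5 m⁴.
T_max = τ_allow·J/r = 1.10×10^8 × 1.101×10^-5 / 0.0575 = 21060 N·m.
ω = 2π·0.901 = 5.661 rad/s, so P_max = T_max·ω = 1.193×10^5 W.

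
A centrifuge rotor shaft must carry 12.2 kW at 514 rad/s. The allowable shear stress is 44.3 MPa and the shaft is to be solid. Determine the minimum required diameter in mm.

ω = 514 rad/s, so T = P/ω = 12.2×10³ / 514.0 = 23.74 N·m.
For a solid shaft τ_max = 16T/(πd³), so d = (16T/(π τ_allow))^(1/3) = (16·23.74/(π·4.43×10^7))^(1/3) = 0.01397 m.

14.0 mm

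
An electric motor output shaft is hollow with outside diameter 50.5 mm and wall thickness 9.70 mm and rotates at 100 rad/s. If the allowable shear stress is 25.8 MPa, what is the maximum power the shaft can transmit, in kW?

55.9 kW

J = π(d_o⁴ − d_i⁴)/32 = π(0.0505⁴ − 0.0311⁴)/32 = 5.467×10^-7 m⁴.
T_max = τ_allow·J/r = 2.58×10^7 × 5.467×10^-7 / 0.0253 = 558.6 N·m.
ω = 100 rad/s, so P_max = T_max·ω = 5.586×10^4 W.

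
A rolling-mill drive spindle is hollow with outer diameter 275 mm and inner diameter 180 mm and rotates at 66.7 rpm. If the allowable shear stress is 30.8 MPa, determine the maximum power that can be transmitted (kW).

J = π(d_o⁴ − d_i⁴)/32 = π(0.275⁴ − 0.180⁴)/32 = 4.584×10^-4 m⁴.
T_max = τ_allow·J/r = 3.08×10^7 × 4.584×10^-4 / 0.138 = 102700 N·m.
ω = 2π·66.7/60 = 6.985 rad/s, so P_max = T_max·ω = 7.172×10^5 W.

717 kW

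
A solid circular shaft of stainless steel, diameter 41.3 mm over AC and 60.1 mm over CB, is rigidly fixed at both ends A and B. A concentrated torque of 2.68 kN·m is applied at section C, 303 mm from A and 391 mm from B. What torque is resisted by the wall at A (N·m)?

Compatibility: T_A·a/J_AC = T_B·b/J_CB with T_A + T_B = T₀.
J_AC = 2.86×10^-7 m⁴, J_CB = 1.28×10^-6 m⁴, so T_A = T₀·(J_AC/a)/((J_AC/a)+(J_CB/b)) = 598.9 N·m, T_B = 2081 N·m.

599 N·m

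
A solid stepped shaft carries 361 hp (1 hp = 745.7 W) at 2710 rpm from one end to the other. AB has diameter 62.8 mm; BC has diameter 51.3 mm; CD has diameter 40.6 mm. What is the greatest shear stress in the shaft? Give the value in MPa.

ω = 2π·2710/60 = 283.8 rad/s, so T = P/ω = 361×745.7 / 283.8 = 948.6 N·m.
Under the same torque, τ_max = 16T/(πd³) is largest where d is smallest — segment CD (d = 40.6 mm).
τ_max = 16·948.6/(π·(0.0406)³) = 7.219×10^7 Pa.

72.2 MPa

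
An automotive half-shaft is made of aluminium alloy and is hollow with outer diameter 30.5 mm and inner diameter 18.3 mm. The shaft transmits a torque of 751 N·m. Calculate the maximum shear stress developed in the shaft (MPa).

155 MPa

J = π(d_o⁴ − d_i⁴)/32 = π(0.0305⁴ − 0.0183⁴)/32 = 7.395×10^-8 m⁴.
τ_max = T·r/J = 751.0 × 0.0152 / 7.395×10^-8 = 1.549×10^8 Pa.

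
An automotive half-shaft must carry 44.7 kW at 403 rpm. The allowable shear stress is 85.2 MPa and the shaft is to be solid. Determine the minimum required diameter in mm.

ω = 2π·403/60 = 42.20 rad/s, so T = P/ω = 44.7×10³ / 42.20 = 1059 N·m.
For a solid shaft τ_max = 16T/(πd³), so d = (16T/(π τ_allow))^(1/3) = (16·1059/(π·8.52×10^7))^(1/3) = 0.03986 m.

39.9 mm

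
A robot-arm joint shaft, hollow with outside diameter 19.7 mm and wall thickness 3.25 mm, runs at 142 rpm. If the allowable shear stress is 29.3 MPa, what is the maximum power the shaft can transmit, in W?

J = π(d_o⁴ − d_i⁴)/32 = π(0.0197⁴ − 0.0132⁴)/32 = 1.181×10^-8 m⁴.
T_max = τ_allow·J/r = 2.93×10^7 × 1.181×10^-8 / 0.00985 = 35.12 N·m.
ω = 2π·142/60 = 14.87 rad/s, so P_max = T_max·ω = 522.2 W.

522 W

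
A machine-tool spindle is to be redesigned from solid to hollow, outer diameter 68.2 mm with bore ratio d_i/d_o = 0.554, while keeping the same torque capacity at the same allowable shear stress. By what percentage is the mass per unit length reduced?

Equal τ_max and T ⇒ the solid shaft needs d_s³ = d_o³(1−k⁴), so d_s = 68.2·(1−0.554⁴)^(1/3) = 65.99 mm.
Area ratio A_h/A_s = d_o²(1−k²)/d_s² = (1−k²)/(1−k⁴)^(2/3) = 0.7403.
Mass saving = 1 − 0.7403 = 26.0 %.

26.0 %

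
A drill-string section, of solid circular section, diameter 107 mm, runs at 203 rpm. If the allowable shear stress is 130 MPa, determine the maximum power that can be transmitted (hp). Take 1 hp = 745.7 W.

J = πd⁴/32 = π(0.107)⁴/32 = 1.287×10^-5 m⁴.
T_max = τ_allow·J/r = 1.30×10^8 × 1.287×10^-5 / 0.0535 = 31270 N·m.
ω = 2π·203/60 = 21.26 rad/s, so P_max = T_max·ω = 6.647×10^5 W.

891 hp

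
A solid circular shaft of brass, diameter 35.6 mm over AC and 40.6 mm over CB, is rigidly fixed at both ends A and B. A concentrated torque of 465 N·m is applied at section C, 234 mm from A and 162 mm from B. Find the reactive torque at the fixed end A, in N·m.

135 N·m

Compatibility: T_A·a/J_AC = T_B·b/J_CB with T_A + T_B = T₀.
J_AC = 1.58×10^-7 m⁴, J_CB = 2.67×10^-7 m⁴, so T_A = T₀·(J_AC/a)/((J_AC/a)+(J_CB/b)) = 135.0 N·m, T_B = 330.0 N·m.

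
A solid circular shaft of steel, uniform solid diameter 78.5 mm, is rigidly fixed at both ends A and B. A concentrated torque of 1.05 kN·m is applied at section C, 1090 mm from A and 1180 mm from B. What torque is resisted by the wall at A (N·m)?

546 N·m

With uniform GJ and both ends fixed, compatibility θ_AC = θ_CB gives T_A·a = T_B·b, together with T_A + T_B = T₀.
T_A = T₀·b/(a+b) = 1050·1180/2270 = 545.8 N·m; T_B = 504.2 N·m.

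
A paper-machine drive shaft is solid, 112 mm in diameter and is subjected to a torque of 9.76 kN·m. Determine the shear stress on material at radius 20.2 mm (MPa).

J = πd⁴/32 = π(0.112)⁴/32 = 1.545×10^-5 m⁴.
Shear stress varies linearly with radius: τ = T·r/J = 9760 × 0.0202 / 1.545×10^-5 = 1.276×10^7 Pa.

12.8 MPa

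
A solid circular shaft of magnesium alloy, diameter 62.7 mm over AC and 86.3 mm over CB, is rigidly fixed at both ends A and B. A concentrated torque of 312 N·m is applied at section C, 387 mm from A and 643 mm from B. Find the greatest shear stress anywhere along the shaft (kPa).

Compatibility: T_A·a/J_AC = T_B·b/J_CB with T_A + T_B = T₀.
J_AC = 1.52×10^-6 m⁴, J_CB = 5.45×10^-6 m⁴, so T_A = T₀·(J_AC/a)/((J_AC/a)+(J_CB/b)) = 98.73 N·m, T_B = 213.3 N·m.
τ in each portion: τ_AC = 2.04×10^6 Pa, τ_CB = 1.69×10^6 Pa; maximum is in AC.
τ_max = T_AC·r/J = 98.73·0.0314/1.52×10^-6 = 2.040×10^6 Pa.

2040 kPa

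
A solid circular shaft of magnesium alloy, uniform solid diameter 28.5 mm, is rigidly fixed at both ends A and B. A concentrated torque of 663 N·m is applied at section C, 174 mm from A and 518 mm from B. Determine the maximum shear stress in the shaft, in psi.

With uniform GJ and both ends fixed, compatibility θ_AC = θ_CB gives T_A·a = T_B·b, together with T_A + T_B = T₀.
T_A = T₀·b/(a+b) = 663.0·518/692.0 = 496.3 N·m; T_B = 166.7 N·m.
τ in each portion: τ_AC = 1.09×10^8 Pa, τ_CB = 3.67×10^7 Pa; maximum is in AC.
τ_max = T_AC·r/J = 496.3·0.0143/6.48×10^-8 = 1.092×10^8 Pa.

15800 psi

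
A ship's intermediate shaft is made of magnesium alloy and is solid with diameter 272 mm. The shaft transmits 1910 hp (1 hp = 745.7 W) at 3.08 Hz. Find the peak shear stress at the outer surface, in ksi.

ω = 2π·3.08 = 19.35 rad/s, so T = P/ω = 1910×745.7 / 19.35 = 73600 N·m.
J = πd⁴/32 = π(0.272)⁴/32 = 5.374×10^-4 m⁴.
τ_max = T·r/J = 73600 × 0.136 / 5.374×10^-4 = 1.863×10^7 Pa.

2.70 ksi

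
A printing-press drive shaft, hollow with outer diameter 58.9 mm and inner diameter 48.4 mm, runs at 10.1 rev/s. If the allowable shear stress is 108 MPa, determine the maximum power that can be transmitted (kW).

J = π(d_o⁴ − d_i⁴)/32 = π(0.0589⁴ − 0.0484⁴)/32 = 6.428×10^-7 m⁴.
T_max = τ_allow·J/r = 1.08×10^8 × 6.428×10^-7 / 0.0295 = 2357 N·m.
ω = 2π·10.1 = 63.46 rad/s, so P_max = T_max·ω = 1.496×10^5 W.

150 kW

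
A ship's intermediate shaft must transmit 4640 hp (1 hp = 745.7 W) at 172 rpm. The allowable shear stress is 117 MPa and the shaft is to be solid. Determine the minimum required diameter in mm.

ω = 2π·172/60 = 18.01 rad/s, so T = P/ω = 4640×745.7 / 18.01 = 192100 N·m.
For a solid shaft τ_max = 16T/(πd³), so d = (16T/(π τ_allow))^(1/3) = (16·192100/(π·1.17×10^8))^(1/3) = 0.2030 m.

203 mm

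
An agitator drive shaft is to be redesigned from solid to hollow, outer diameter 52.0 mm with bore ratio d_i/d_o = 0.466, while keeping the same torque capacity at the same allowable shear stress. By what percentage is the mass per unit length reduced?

19.2 %

Equal τ_max and T ⇒ the solid shaft needs d_s³ = d_o³(1−k⁴), so d_s = 52.0·(1−0.466⁴)^(1/3) = 51.17 mm.
Area ratio A_h/A_s = d_o²(1−k²)/d_s² = (1−k²)/(1−k⁴)^(2/3) = 0.8085.
Mass saving = 1 − 0.8085 = 19.2 %.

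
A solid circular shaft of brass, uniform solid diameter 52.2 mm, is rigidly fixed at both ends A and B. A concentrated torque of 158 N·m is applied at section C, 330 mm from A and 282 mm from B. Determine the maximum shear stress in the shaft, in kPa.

With uniform GJ and both ends fixed, compatibility θ_AC = θ_CB gives T_A·a = T_B·b, together with T_A + T_B = T₀.
T_A = T₀·b/(a+b) = 158.0·282/612.0 = 72.80 N·m; T_B = 85.20 N·m.
τ in each portion: τ_AC = 2.61×10^6 Pa, τ_CB = 3.05×10^6 Pa; maximum is in CB.
τ_max = T_CB·r/J = 85.20·0.0261/7.29×10^-7 = 3.051×10^6 Pa.

3050 kPa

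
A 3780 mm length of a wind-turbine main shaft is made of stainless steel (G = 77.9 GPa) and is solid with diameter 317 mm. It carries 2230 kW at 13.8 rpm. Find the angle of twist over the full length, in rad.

ω = 2π·13.8/60 = 1.445 rad/s, so T = P/ω = 2230×10³ / 1.445 = 1.543e6 N·m.
J = πd⁴/32 = π(0.317)⁴/32 = 9.914×10^-4 m⁴.
θ = T·L/(G·J) = 1.543e6 × 3.78 / (77.9×10⁹ × 9.914×10^-4) = 0.07553 rad.

0.0755 rad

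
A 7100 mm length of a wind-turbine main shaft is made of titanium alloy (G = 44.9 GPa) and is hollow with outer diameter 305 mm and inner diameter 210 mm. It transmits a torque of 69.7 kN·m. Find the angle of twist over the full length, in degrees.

0.959°

J = π(d_o⁴ − d_i⁴)/32 = π(0.305⁴ − 0.210⁴)/32 = 6.586×10^-4 m⁴.
θ = T·L/(G·J) = 69700 × 7.10 / (44.9×10⁹ × 6.586×10^-4) = 0.01673 rad.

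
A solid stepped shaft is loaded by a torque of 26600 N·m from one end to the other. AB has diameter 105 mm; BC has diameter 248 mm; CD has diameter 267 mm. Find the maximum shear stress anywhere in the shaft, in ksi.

17.0 ksi

Under the same torque, τ_max = 16T/(πd³) is largest where d is smallest — segment AB (d = 105 mm).
τ_max = 16·26600/(π·(0.105)³) = 1.170×10^8 Pa.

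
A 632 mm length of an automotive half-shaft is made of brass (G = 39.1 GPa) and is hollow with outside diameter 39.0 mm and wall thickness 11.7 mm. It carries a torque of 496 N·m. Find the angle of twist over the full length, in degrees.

2.08°

J = π(d_o⁴ − d_i⁴)/32 = π(0.0390⁴ − 0.0156⁴)/32 = 2.213×10^-7 m⁴.
θ = T·L/(G·J) = 496.0 × 0.632 / (39.1×10⁹ × 2.213×10^-7) = 0.03623 rad.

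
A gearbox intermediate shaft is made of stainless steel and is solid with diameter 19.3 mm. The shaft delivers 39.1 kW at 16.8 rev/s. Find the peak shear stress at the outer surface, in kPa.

ω = 2π·16.8 = 105.6 rad/s, so T = P/ω = 39.1×10³ / 105.6 = 370.4 N·m.
J = πd⁴/32 = π(0.0193)⁴/32 = 1.362×10^-8 m⁴.
τ_max = T·r/J = 370.4 × 0.00965 / 1.362×10^-8 = 2.624×10^8 Pa.

262000 kPa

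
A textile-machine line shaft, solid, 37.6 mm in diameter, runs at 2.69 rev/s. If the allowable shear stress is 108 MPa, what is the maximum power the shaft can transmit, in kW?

J = πd⁴/32 = π(0.0376)⁴/32 = 1.962×10^-7 m⁴.
T_max = τ_allow·J/r = 1.08×10^8 × 1.962×10^-7 / 0.0188 = 1127 N·m.
ω = 2π·2.69 = 16.90 rad/s, so P_max = T_max·ω = 1.905×10^4 W.

19.1 kW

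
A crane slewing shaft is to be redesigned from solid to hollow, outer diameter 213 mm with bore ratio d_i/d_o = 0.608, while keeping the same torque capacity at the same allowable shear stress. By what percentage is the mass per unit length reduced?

30.5 %

Equal τ_max and T ⇒ the solid shaft needs d_s³ = d_o³(1−k⁴), so d_s = 213·(1−0.608⁴)^(1/3) = 202.8 mm.
Area ratio A_h/A_s = d_o²(1−k²)/d_s² = (1−k²)/(1−k⁴)^(2/3) = 0.6952.
Mass saving = 1 − 0.6952 = 30.5 %.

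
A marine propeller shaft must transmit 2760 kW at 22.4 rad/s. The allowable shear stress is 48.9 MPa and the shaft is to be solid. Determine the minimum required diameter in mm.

ω = 22.4 rad/s, so T = P/ω = 2760×10³ / 22.40 = 123200 N·m.
For a solid shaft τ_max = 16T/(πd³), so d = (16T/(π τ_allow))^(1/3) = (16·123200/(π·4.89×10^7))^(1/3) = 0.2341 m.

234 mm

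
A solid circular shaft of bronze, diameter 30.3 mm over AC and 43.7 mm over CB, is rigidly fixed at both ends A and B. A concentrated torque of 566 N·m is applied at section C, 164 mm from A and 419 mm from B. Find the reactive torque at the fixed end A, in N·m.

210 N·m

Compatibility: T_A·a/J_AC = T_B·b/J_CB with T_A + T_B = T₀.
J_AC = 8.28×10^-8 m⁴, J_CB = 3.58×10^-7 m⁴, so T_A = T₀·(J_AC/a)/((J_AC/a)+(J_CB/b)) = 210.1 N·m, T_B = 355.9 N·m.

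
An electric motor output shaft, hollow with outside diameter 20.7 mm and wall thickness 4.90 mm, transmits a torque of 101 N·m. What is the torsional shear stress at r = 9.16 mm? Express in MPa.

55.6 MPa

J = π(d_o⁴ − d_i⁴)/32 = π(0.0207⁴ − 0.0109⁴)/32 = 1.664×10^-8 m⁴.
Shear stress varies linearly with radius: τ = T·r/J = 101.0 × 0.00916 / 1.664×10^-8 = 5.560×10^7 Pa.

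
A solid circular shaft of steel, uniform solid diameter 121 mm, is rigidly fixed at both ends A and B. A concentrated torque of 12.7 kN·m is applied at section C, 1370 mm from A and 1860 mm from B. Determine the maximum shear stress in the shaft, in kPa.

With uniform GJ and both ends fixed, compatibility θ_AC = θ_CB gives T_A·a = T_B·b, together with T_A + T_B = T₀.
T_A = T₀·b/(a+b) = 12700·1860/3230 = 7313 N·m; T_B = 5387 N·m.
τ in each portion: τ_AC = 2.10×10^7 Pa, τ_CB = 1.55×10^7 Pa; maximum is in AC.
τ_max = T_AC·r/J = 7313·0.0605/2.10×10^-5 = 2.102×10^7 Pa.

21000 kPa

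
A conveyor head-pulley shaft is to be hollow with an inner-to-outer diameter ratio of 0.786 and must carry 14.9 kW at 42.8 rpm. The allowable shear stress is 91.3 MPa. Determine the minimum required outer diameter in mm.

ω = 2π·42.8/60 = 4.482 rad/s, so T = P/ω = 14.9×10³ / 4.482 = 3324 N·m.
For a hollow shaft with d_i/d_o = 0.786: τ_max = 16T/(π d_o³ (1−k⁴)), so d_o = [16T/(π τ_allow (1−k⁴))]^(1/3) = [16·3324/(π·9.13×10^7·0.6183)]^(1/3) = 0.06694 m.

66.9 mm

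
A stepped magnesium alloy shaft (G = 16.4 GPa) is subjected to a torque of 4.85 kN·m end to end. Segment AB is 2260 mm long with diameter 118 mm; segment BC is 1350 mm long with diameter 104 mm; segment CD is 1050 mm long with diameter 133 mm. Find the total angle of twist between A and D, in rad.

0.0800 rad

J_AB = π(0.118)⁴/32 = 1.90×10^-5 m⁴; J_BC = π(0.104)⁴/32 = 1.15×10^-5 m⁴; J_CD = π(0.133)⁴/32 = 3.07×10^-5 m⁴.
θ = (T/G)·Σ L_i/J_i = (4850/16.4×10⁹)·(2.26/1.90×10^-5 + 1.35/1.15×10^-5 + 1.05/3.07×10^-5) = 0.07998 rad.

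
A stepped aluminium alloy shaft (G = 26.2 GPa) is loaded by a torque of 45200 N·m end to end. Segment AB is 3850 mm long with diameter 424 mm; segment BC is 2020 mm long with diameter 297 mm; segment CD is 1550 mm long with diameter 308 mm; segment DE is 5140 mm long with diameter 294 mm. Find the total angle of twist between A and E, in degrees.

1.25°

J_AB = π(0.424)⁴/32 = 3.17×10^-3 m⁴; J_BC = π(0.297)⁴/32 = 7.64×10^-4 m⁴; J_CD = π(0.308)⁴/32 = 8.83×10^-4 m⁴; J_DE = π(0.294)⁴/32 = 7.33×10^-4 m⁴.
θ = (T/G)·Σ L_i/J_i = (45200/26.2×10⁹)·(3.85/3.17×10^-3 + 2.02/7.64×10^-4 + 1.55/8.83×10^-4 + 5.14/7.33×10^-4) = 0.02177 rad.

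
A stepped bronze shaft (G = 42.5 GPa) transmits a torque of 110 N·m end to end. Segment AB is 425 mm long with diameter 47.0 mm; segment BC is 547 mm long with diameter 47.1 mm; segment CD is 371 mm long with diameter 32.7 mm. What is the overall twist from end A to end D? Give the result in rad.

J_AB = π(0.0470)⁴/32 = 4.79×10^-7 m⁴; J_BC = π(0.0471)⁴/32 = 4.83×10^-7 m⁴; J_CD = π(0.0327)⁴/32 = 1.12×10^-7 m⁴.
θ = (T/G)·Σ L_i/J_i = (110.0/42.5×10⁹)·(0.425/4.79×10^-7 + 0.547/4.83×10^-7 + 0.371/1.12×10^-7) = 0.01378 rad.

0.0138 rad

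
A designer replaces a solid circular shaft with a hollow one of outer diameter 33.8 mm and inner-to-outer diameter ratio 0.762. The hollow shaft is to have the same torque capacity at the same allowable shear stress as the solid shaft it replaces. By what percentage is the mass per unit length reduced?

44.8 %

Equal τ_max and T ⇒ the solid shaft needs d_s³ = d_o³(1−k⁴), so d_s = 33.8·(1−0.762⁴)^(1/3) = 29.47 mm.
Area ratio A_h/A_s = d_o²(1−k²)/d_s² = (1−k²)/(1−k⁴)^(2/3) = 0.5516.
Mass saving = 1 − 0.5516 = 44.8 %.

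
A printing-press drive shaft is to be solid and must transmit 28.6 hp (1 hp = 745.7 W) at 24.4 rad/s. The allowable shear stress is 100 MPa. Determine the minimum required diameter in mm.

ω = 24.4 rad/s, so T = P/ω = 28.6×745.7 / 24.40 = 874.1 N·m.
For a solid shaft τ_max = 16T/(πd³), so d = (16T/(π τ_allow))^(1/3) = (16·874.1/(π·1.00×10^8))^(1/3) = 0.03544 m.

35.4 mm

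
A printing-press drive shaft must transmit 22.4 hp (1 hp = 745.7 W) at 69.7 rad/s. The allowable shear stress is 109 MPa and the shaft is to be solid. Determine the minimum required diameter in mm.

ω = 69.7 rad/s, so T = P/ω = 22.4×745.7 / 69.70 = 239.7 N·m.
For a solid shaft τ_max = 16T/(πd³), so d = (16T/(π τ_allow))^(1/3) = (16·239.7/(π·1.09×10^8))^(1/3) = 0.02237 m.

22.4 mm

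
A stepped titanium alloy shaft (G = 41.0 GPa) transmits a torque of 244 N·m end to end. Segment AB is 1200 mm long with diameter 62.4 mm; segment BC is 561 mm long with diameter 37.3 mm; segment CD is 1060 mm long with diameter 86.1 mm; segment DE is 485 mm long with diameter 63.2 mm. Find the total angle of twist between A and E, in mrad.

J_AB = π(0.0624)⁴/32 = 1.49×10^-6 m⁴; J_BC = π(0.0373)⁴/32 = 1.90×10^-7 m⁴; J_CD = π(0.0861)⁴/32 = 5.40×10^-6 m⁴; J_DE = π(0.0632)⁴/32 = 1.57×10^-6 m⁴.
θ = (T/G)·Σ L_i/J_i = (244.0/41.0×10⁹)·(1.20/1.49×10^-6 + 0.561/1.90×10^-7 + 1.06/5.40×10^-6 + 0.485/1.57×10^-6) = 0.02538 rad.

25.4 mrad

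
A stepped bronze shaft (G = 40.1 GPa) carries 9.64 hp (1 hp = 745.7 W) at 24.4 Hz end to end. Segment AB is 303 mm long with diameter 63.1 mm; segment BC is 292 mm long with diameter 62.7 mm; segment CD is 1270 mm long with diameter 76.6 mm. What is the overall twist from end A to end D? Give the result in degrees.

ω = 2π·24.4 = 153.3 rad/s, so T = P/ω = 9.64×745.7 / 153.3 = 46.89 N·m.
J_AB = π(0.0631)⁴/32 = 1.56×10^-6 m⁴; J_BC = π(0.0627)⁴/32 = 1.52×10^-6 m⁴; J_CD = π(0.0766)⁴/32 = 3.38×10^-6 m⁴.
θ = (T/G)·Σ L_i/J_i = (46.89/40.1×10⁹)·(0.303/1.56×10^-6 + 0.292/1.52×10^-6 + 1.27/3.38×10^-6) = 8.920×10^-4 rad.

0.0511°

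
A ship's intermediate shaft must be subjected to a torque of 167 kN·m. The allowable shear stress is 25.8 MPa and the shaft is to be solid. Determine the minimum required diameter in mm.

321 mm

For a solid shaft τ_max = 16T/(πd³), so d = (16T/(π τ_allow))^(1/3) = (16·167000/(π·2.58×10^7))^(1/3) = 0.3206 m.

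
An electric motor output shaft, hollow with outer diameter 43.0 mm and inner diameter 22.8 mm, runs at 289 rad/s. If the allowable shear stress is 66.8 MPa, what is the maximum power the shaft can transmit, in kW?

J = π(d_o⁴ − d_i⁴)/32 = π(0.0430⁴ − 0.0228⁴)/32 = 3.091×10^-7 m⁴.
T_max = τ_allow·J/r = 6.68×10^7 × 3.091×10^-7 / 0.0215 = 960.4 N·m.
ω = 289 rad/s, so P_max = T_max·ω = 2.776×10^5 W.

278 kW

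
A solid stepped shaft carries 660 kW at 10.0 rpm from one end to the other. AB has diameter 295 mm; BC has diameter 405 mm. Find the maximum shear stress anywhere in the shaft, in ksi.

18.1 ksi

ω = 2π·10.0/60 = 1.047 rad/s, so T = P/ω = 660×10³ / 1.047 = 630300 N·m.
Under the same torque, τ_max = 16T/(πd³) is largest where d is smallest — segment AB (d = 295 mm).
τ_max = 16·630300/(π·(0.295)³) = 1.250×10^8 Pa.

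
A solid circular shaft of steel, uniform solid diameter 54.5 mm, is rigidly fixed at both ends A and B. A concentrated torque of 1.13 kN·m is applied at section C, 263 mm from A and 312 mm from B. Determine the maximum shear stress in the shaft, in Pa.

1.93e7 Pa

With uniform GJ and both ends fixed, compatibility θ_AC = θ_CB gives T_A·a = T_B·b, together with T_A + T_B = T₀.
T_A = T₀·b/(a+b) = 1130·312/575.0 = 613.1 N·m; T_B = 516.9 N·m.
τ in each portion: τ_AC = 1.93×10^7 Pa, τ_CB = 1.63×10^7 Pa; maximum is in AC.
τ_max = T_AC·r/J = 613.1·0.0272/8.66×10^-7 = 1.929×10^7 Pa.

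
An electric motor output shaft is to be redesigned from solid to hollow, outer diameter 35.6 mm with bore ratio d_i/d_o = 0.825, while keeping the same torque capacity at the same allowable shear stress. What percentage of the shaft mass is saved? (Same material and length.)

51.6 %

Equal τ_max and T ⇒ the solid shaft needs d_s³ = d_o³(1−k⁴), so d_s = 35.6·(1−0.825⁴)^(1/3) = 28.93 mm.
Area ratio A_h/A_s = d_o²(1−k²)/d_s² = (1−k²)/(1−k⁴)^(2/3) = 0.4836.
Mass saving = 1 − 0.4836 = 51.6 %.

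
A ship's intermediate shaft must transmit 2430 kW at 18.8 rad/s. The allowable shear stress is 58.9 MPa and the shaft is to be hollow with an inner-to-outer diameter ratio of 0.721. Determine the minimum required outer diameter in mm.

248 mm

ω = 18.8 rad/s, so T = P/ω = 2430×10³ / 18.80 = 129300 N·m.
For a hollow shaft with d_i/d_o = 0.721: τ_max = 16T/(π d_o³ (1−k⁴)), so d_o = [16T/(π τ_allow (1−k⁴))]^(1/3) = [16·129300/(π·5.89×10^7·0.7298)]^(1/3) = 0.2483 m.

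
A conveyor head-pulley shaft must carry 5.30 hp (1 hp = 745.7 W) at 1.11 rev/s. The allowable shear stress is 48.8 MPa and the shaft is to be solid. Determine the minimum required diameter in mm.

ω = 2π·1.11 = 6.974 rad/s, so T = P/ω = 5.30×745.7 / 6.974 = 566.7 N·m.
For a solid shaft τ_max = 16T/(πd³), so d = (16T/(π τ_allow))^(1/3) = (16·566.7/(π·4.88×10^7))^(1/3) = 0.03896 m.

39.0 mm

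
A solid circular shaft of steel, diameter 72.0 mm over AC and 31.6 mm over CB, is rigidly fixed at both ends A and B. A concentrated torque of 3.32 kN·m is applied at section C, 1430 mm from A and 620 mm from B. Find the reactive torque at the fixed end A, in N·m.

3060 N·m

Compatibility: T_A·a/J_AC = T_B·b/J_CB with T_A + T_B = T₀.
J_AC = 2.64×10^-6 m⁴, J_CB = 9.79×10^-8 m⁴, so T_A = T₀·(J_AC/a)/((J_AC/a)+(J_CB/b)) = 3058 N·m, T_B = 261.7 N·m.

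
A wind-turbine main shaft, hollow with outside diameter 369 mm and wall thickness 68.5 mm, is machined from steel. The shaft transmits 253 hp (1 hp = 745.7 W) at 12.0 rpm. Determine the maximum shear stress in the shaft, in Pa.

1.80e7 Pa

ω = 2π·12.0/60 = 1.257 rad/s, so T = P/ω = 253×745.7 / 1.257 = 150100 N·m.
J = π(d_o⁴ − d_i⁴)/32 = π(0.369⁴ − 0.232⁴)/32 = 1.536×10^-3 m⁴.
τ_max = T·r/J = 150100 × 0.184 / 1.536×10^-3 = 1.804×10^7 Pa.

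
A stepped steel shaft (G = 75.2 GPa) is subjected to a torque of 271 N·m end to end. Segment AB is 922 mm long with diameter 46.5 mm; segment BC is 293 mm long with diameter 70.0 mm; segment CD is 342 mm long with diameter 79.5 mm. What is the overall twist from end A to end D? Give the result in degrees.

J_AB = π(0.0465)⁴/32 = 4.59×10^-7 m⁴; J_BC = π(0.0700)⁴/32 = 2.36×10^-6 m⁴; J_CD = π(0.0795)⁴/32 = 3.92×10^-6 m⁴.
θ = (T/G)·Σ L_i/J_i = (271.0/75.2×10⁹)·(0.922/4.59×10^-7 + 0.293/2.36×10^-6 + 0.342/3.92×10^-6) = 8.001×10^-3 rad.

0.458°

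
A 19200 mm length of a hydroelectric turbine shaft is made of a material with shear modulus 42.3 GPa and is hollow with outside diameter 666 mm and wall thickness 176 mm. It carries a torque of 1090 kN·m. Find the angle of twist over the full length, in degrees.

J = π(d_o⁴ − d_i⁴)/32 = π(0.666⁴ − 0.314⁴)/32 = 0.01836 m⁴.
θ = T·L/(G·J) = 1.090e6 × 19.2 / (42.3×10⁹ × 0.01836) = 0.02695 rad.

1.54°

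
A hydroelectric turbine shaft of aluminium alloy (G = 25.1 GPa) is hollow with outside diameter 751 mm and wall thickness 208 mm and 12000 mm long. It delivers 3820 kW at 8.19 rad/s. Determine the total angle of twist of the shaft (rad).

0.00743 rad

ω = 8.19 rad/s, so T = P/ω = 3820×10³ / 8.190 = 466400 N·m.
J = π(d_o⁴ − d_i⁴)/32 = π(0.751⁴ − 0.335⁴)/32 = 0.02999 m⁴.
θ = T·L/(G·J) = 466400 × 12.0 / (25.1×10⁹ × 0.02999) = 7.435×10^-3 rad.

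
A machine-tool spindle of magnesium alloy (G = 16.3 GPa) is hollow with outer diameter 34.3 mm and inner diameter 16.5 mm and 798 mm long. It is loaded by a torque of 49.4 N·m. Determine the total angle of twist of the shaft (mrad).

18.8 mrad

J = π(d_o⁴ − d_i⁴)/32 = π(0.0343⁴ − 0.0165⁴)/32 = 1.286×10^-7 m⁴.
θ = T·L/(G·J) = 49.40 × 0.798 / (16.3×10⁹ × 1.286×10^-7) = 0.01880 rad.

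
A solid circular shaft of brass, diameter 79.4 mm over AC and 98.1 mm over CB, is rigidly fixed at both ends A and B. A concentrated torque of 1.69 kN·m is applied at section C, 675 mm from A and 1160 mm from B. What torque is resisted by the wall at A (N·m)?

Compatibility: T_A·a/J_AC = T_B·b/J_CB with T_A + T_B = T₀.
J_AC = 3.90×10^-6 m⁴, J_CB = 9.09×10^-6 m⁴, so T_A = T₀·(J_AC/a)/((J_AC/a)+(J_CB/b)) = 717.3 N·m, T_B = 972.7 N·m.

717 N·m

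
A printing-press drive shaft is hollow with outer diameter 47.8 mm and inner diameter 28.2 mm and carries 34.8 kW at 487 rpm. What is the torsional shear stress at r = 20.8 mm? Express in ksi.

4.57 ksi

ω = 2π·487/60 = 51.00 rad/s, so T = P/ω = 34.8×10³ / 51.00 = 682.4 N·m.
J = π(d_o⁴ − d_i⁴)/32 = π(0.0478⁴ − 0.0282⁴)/32 = 4.504×10^-7 m⁴.
Shear stress varies linearly with radius: τ = T·r/J = 682.4 × 0.0208 / 4.504×10^-7 = 3.151×10^7 Pa.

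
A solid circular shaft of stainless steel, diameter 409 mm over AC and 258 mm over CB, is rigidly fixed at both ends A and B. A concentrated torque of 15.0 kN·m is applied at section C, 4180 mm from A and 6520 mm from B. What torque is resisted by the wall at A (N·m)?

13600 N·m

Compatibility: T_A·a/J_AC = T_B·b/J_CB with T_A + T_B = T₀.
J_AC = 2.75×10^-3 m⁴, J_CB = 4.35×10^-4 m⁴, so T_A = T₀·(J_AC/a)/((J_AC/a)+(J_CB/b)) = 13620 N·m, T_B = 1382 N·m.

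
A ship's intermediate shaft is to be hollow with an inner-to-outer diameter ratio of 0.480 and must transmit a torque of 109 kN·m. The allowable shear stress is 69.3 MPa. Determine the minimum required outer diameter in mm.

For a hollow shaft with d_i/d_o = 0.480: τ_max = 16T/(π d_o³ (1−k⁴)), so d_o = [16T/(π τ_allow (1−k⁴))]^(1/3) = [16·109000/(π·6.93×10^7·0.9469)]^(1/3) = 0.2038 m.

204 mm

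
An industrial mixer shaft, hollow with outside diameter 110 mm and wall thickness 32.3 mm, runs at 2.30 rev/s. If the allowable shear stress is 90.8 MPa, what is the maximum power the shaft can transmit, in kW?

333 kW

J = π(d_o⁴ − d_i⁴)/32 = π(0.110⁴ − 0.0454⁴)/32 = 1.396×10^-5 m⁴.
T_max = τ_allow·J/r = 9.08×10^7 × 1.396×10^-5 / 0.0550 = 23040 N·m.
ω = 2π·2.30 = 14.45 rad/s, so P_max = T_max·ω = 3.330×10^5 W.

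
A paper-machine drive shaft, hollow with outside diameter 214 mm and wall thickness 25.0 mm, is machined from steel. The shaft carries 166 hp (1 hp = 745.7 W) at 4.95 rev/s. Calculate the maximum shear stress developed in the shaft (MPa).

3.16 MPa

ω = 2π·4.95 = 31.10 rad/s, so T = P/ω = 166×745.7 / 31.10 = 3980 N·m.
J = π(d_o⁴ − d_i⁴)/32 = π(0.214⁴ − 0.164⁴)/32 = 1.349×10^-4 m⁴.
τ_max = T·r/J = 3980 × 0.107 / 1.349×10^-4 = 3.157×10^6 Pa.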